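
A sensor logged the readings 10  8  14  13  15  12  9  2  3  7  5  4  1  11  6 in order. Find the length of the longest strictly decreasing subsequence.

8

Negate each value so 'decreasing' becomes 'increasing', then run patience tails on the negated sequence:
-10 → extends → [-10]
-8 → extends → [-10, -8]
-14 → replaces -10 → [-14, -8]
-13 → replaces -8 → [-14, -13]
-15 → replaces -14 → [-15, -13]
-12 → extends → [-15, -13, -12]
-9 → extends → [-15, -13, -12, -9]
-2 → extends → [-15, -13, -12, -9, -2]
-3 → replaces -2 → [-15, -13, -12, -9, -3]
-7 → replaces -3 → [-15, -13, -12, -9, -7]
-5 → extends → [-15, -13, -12, -9, -7, -5]
-4 → extends → [-15, -13, -12, -9, -7, -5, -4]
-1 → extends → [-15, -13, -12, -9, -7, -5, -4, -1]
-11 → replaces -9 → [-15, -13, -12, -11, -7, -5, -4, -1]
-6 → replaces -5 → [-15, -13, -12, -11, -7, -6, -4, -1]
Eight tails, so the longest strictly decreasing subsequence of the original has length 8.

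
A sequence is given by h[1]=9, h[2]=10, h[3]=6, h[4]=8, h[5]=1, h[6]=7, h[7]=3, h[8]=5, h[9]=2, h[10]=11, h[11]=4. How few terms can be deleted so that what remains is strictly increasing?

7

Fewest deletions = n − (longest strictly increasing subsequence).
i:      1  2  3  4  5  6  7  8  9 10 11
h[i]:   9 10  6  8  1  7  3  5  2 11  4
dp:     1  2  1  2  1  2  2  3  2  4  3
max dp = 4, so deletions = 11 − 4 = 7.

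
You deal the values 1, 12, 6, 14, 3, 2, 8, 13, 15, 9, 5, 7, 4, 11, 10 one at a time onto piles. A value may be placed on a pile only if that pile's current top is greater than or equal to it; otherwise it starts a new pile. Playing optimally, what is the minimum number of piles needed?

5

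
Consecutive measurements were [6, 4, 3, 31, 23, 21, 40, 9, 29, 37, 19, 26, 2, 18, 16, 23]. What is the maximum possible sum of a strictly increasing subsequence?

95

Let S[i] be the best sum of a strictly increasing subsequence ending at i:
i:      1  2  3  4  5  6  7  8  9 10 11 12 13 14 15 16
a[i]:   6  4  3 31 23 21 40  9 29 37 19 26  2 18 16 23
S:      6  4  3 37 29 27 77 15 58 95 34 60  2 33 31 57
Maximum is 95 (e.g. 6 + 23 + 29 + 37).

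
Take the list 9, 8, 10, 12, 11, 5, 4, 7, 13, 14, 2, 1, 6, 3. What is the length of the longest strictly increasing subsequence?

Track the smallest tail for each achievable length (strict):
9 → extends → [9]
8 → replaces 9 → [8]
10 → extends → [8, 10]
12 → extends → [8, 10, 12]
11 → replaces 12 → [8, 10, 11]
5 → replaces 8 → [5, 10, 11]
4 → replaces 5 → [4, 10, 11]
7 → replaces 10 → [4, 7, 11]
13 → extends → [4, 7, 11, 13]
14 → extends → [4, 7, 11, 13, 14]
2 → replaces 4 → [2, 7, 11, 13, 14]
1 → replaces 2 → [1, 7, 11, 13, 14]
6 → replaces 7 → [1, 6, 11, 13, 14]
3 → replaces 6 → [1, 3, 11, 13, 14]
Five tails, so the longest strictly increasing subsequence has length 5 (e.g. 9, 10, 12, 13, 14).

5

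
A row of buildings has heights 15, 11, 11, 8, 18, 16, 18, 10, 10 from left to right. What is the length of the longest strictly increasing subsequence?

3

Track the smallest tail for each achievable length (strict):
15 → extends → [15]
11 → replaces 15 → [11]
11 → already a tail → [11]
8 → replaces 11 → [8]
18 → extends → [8, 18]
16 → replaces 18 → [8, 16]
18 → extends → [8, 16, 18]
10 → replaces 16 → [8, 10, 18]
10 → already a tail → [8, 10, 18]
Three tails, so the longest strictly increasing subsequence has length 3 (e.g. 15, 16, 18).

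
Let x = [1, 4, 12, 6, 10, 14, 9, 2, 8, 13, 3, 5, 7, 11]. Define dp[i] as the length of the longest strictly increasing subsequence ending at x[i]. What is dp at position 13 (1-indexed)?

dp[i] = 1 + max{dp[j] : j<i, x[j]<x[i]} (or 1 if no such j):
i:      1  2  3  4  5  6  7  8  9 10 11 12 13 14
x[i]:   1  4 12  6 10 14  9  2  8 13  3  5  7 11
dp:     1  2  3  3  4  5  4  2  4  5  3  4  5  6
At index 13 the value is 5.

5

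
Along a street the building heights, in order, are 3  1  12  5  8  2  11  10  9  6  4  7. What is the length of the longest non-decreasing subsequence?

4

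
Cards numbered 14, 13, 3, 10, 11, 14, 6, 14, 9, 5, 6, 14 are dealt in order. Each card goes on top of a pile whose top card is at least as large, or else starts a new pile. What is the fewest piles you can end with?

4

The minimum number of non-increasing subsequences covering a sequence equals the length of its longest strictly increasing subsequence.
LIS length is 4 (e.g. 3, 10, 11, 14), so 4 piles are needed.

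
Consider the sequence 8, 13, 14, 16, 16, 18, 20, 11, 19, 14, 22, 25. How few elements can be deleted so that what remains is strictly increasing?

Fewest deletions = n − (longest strictly increasing subsequence).
Patience tails:
8 → extends → [8]
13 → extends → [8, 13]
14 → extends → [8, 13, 14]
16 → extends → [8, 13, 14, 16]
16 → already a tail → [8, 13, 14, 16]
18 → extends → [8, 13, 14, 16, 18]
20 → extends → [8, 13, 14, 16, 18, 20]
11 → replaces 13 → [8, 11, 14, 16, 18, 20]
19 → replaces 20 → [8, 11, 14, 16, 18, 19]
14 → already a tail → [8, 11, 14, 16, 18, 19]
22 → extends → [8, 11, 14, 16, 18, 19, 22]
25 → extends → [8, 11, 14, 16, 18, 19, 22, 25]
Longest strictly increasing subsequence has length 8, so deletions = 12 − 8 = 4.

4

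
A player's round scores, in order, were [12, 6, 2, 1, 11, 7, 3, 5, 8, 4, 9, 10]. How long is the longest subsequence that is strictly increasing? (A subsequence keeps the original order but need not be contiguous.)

Track the smallest tail for each achievable length (strict):
12 → extends → [12]
6 → replaces 12 → [6]
2 → replaces 6 → [2]
1 → replaces 2 → [1]
11 → extends → [1, 11]
7 → replaces 11 → [1, 7]
3 → replaces 7 → [1, 3]
5 → extends → [1, 3, 5]
8 → extends → [1, 3, 5, 8]
4 → replaces 5 → [1, 3, 4, 8]
9 → extends → [1, 3, 4, 8, 9]
10 → extends → [1, 3, 4, 8, 9, 10]
Six tails, so the longest strictly increasing subsequence has length 6 (e.g. 2, 3, 5, 8, 9, 10).

6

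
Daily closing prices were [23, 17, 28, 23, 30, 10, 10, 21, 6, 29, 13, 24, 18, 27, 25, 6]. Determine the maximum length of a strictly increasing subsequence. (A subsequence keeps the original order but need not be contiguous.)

Let dp[i] be the length of the longest such subsequence ending at index i:
i:      1  2  3  4  5  6  7  8  9 10 11 12 13 14 15 16
a[i]:  23 17 28 23 30 10 10 21  6 29 13 24 18 27 25  6
dp:     1  1  2  2  3  1  1  2  1  3  2  3  3  4  4  1
Maximum dp value is 4.

4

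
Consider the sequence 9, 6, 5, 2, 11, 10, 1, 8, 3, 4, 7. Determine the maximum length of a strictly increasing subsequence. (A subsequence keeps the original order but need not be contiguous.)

Track the smallest tail for each achievable length (strict):
9 → extends → [9]
6 → replaces 9 → [6]
5 → replaces 6 → [5]
2 → replaces 5 → [2]
11 → extends → [2, 11]
10 → replaces 11 → [2, 10]
1 → replaces 2 → [1, 10]
8 → replaces 10 → [1, 8]
3 → replaces 8 → [1, 3]
4 → extends → [1, 3, 4]
7 → extends → [1, 3, 4, 7]
Four tails, so the longest strictly increasing subsequence has length 4 (e.g. 2, 3, 4, 7).

4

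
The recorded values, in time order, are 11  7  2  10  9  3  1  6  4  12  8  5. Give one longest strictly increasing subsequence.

2, 3, 6, 12

Patience tails give the LIS length; then backtrack through the dp parents:
11 → extends → [11]
7 → replaces 11 → [7]
2 → replaces 7 → [2]
10 → extends → [2, 10]
9 → replaces 10 → [2, 9]
3 → replaces 9 → [2, 3]
1 → replaces 2 → [1, 3]
6 → extends → [1, 3, 6]
4 → replaces 6 → [1, 3, 4]
12 → extends → [1, 3, 4, 12]
8 → replaces 12 → [1, 3, 4, 8]
5 → replaces 8 → [1, 3, 4, 5]
Length 4; one witness is 2, 3, 6, 12.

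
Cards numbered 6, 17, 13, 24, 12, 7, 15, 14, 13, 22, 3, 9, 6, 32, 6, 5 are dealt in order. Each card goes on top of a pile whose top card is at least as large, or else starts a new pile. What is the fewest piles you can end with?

5

Place each on the leftmost legal pile:
6 → new pile 1 (tops now [6])
17 → new pile 2 (tops now [6, 17])
13 → pile 2 (tops now [6, 13])
24 → new pile 3 (tops now [6, 13, 24])
12 → pile 2 (tops now [6, 12, 24])
7 → pile 2 (tops now [6, 7, 24])
15 → pile 3 (tops now [6, 7, 15])
14 → pile 3 (tops now [6, 7, 14])
13 → pile 3 (tops now [6, 7, 13])
22 → new pile 4 (tops now [6, 7, 13, 22])
3 → pile 1 (tops now [3, 7, 13, 22])
9 → pile 3 (tops now [3, 7, 9, 22])
6 → pile 2 (tops now [3, 6, 9, 22])
32 → new pile 5 (tops now [3, 6, 9, 22, 32])
6 → pile 2 (tops now [3, 6, 9, 22, 32])
5 → pile 2 (tops now [3, 5, 9, 22, 32])
Five piles.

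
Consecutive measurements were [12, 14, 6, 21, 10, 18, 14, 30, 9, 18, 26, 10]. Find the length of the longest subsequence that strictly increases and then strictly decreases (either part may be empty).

6

inc[i] = longest strictly increasing subsequence ending at i; dec[i] = longest strictly decreasing subsequence starting at i:
i:      1  2  3  4  5  6  7  8  9 10 11 12
a[i]:  12 14  6 21 10 18 14 30  9 18 26 10
inc:    1  2  1  3  2  3  3  4  2  4  5  3
dec:    3  3  1  4  2  3  2  3  1  2  2  1
Best peak at i=4 (value 21): inc=3, dec=4, length 3+4−1 = 6.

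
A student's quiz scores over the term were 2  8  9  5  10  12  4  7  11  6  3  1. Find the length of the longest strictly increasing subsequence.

Track the smallest tail for each achievable length (strict):
2 → extends → [2]
8 → extends → [2, 8]
9 → extends → [2, 8, 9]
5 → replaces 8 → [2, 5, 9]
10 → extends → [2, 5, 9, 10]
12 → extends → [2, 5, 9, 10, 12]
4 → replaces 5 → [2, 4, 9, 10, 12]
7 → replaces 9 → [2, 4, 7, 10, 12]
11 → replaces 12 → [2, 4, 7, 10, 11]
6 → replaces 7 → [2, 4, 6, 10, 11]
3 → replaces 4 → [2, 3, 6, 10, 11]
1 → replaces 2 → [1, 3, 6, 10, 11]
Five tails, so the longest strictly increasing subsequence has length 5 (e.g. 2, 8, 9, 10, 12).

5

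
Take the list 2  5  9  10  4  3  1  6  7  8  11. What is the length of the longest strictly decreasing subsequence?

4

Negate each value so 'decreasing' becomes 'increasing', then run patience tails on the negated sequence:
-2 → extends → [-2]
-5 → replaces -2 → [-5]
-9 → replaces -5 → [-9]
-10 → replaces -9 → [-10]
-4 → extends → [-10, -4]
-3 → extends → [-10, -4, -3]
-1 → extends → [-10, -4, -3, -1]
-6 → replaces -4 → [-10, -6, -3, -1]
-7 → replaces -6 → [-10, -7, -3, -1]
-8 → replaces -7 → [-10, -8, -3, -1]
-11 → replaces -10 → [-11, -8, -3, -1]
Four tails, so the longest strictly decreasing subsequence of the original has length 4.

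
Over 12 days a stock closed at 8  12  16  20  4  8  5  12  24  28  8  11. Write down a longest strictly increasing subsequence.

Patience tails give the LIS length; then backtrack through the dp parents:
8 → extends → [8]
12 → extends → [8, 12]
16 → extends → [8, 12, 16]
20 → extends → [8, 12, 16, 20]
4 → replaces 8 → [4, 12, 16, 20]
8 → replaces 12 → [4, 8, 16, 20]
5 → replaces 8 → [4, 5, 16, 20]
12 → replaces 16 → [4, 5, 12, 20]
24 → extends → [4, 5, 12, 20, 24]
28 → extends → [4, 5, 12, 20, 24, 28]
8 → replaces 12 → [4, 5, 8, 20, 24, 28]
11 → replaces 20 → [4, 5, 8, 11, 24, 28]
Length 6; one witness is 8, 12, 16, 20, 24, 28.

8, 12, 16, 20, 24, 28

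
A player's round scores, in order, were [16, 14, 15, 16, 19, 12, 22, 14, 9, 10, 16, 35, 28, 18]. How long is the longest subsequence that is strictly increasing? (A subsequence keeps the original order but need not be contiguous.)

Track the smallest tail for each achievable length (strict):
16 → extends → [16]
14 → replaces 16 → [14]
15 → extends → [14, 15]
16 → extends → [14, 15, 16]
19 → extends → [14, 15, 16, 19]
12 → replaces 14 → [12, 15, 16, 19]
22 → extends → [12, 15, 16, 19, 22]
14 → replaces 15 → [12, 14, 16, 19, 22]
9 → replaces 12 → [9, 14, 16, 19, 22]
10 → replaces 14 → [9, 10, 16, 19, 22]
16 → already a tail → [9, 10, 16, 19, 22]
35 → extends → [9, 10, 16, 19, 22, 35]
28 → replaces 35 → [9, 10, 16, 19, 22, 28]
18 → replaces 19 → [9, 10, 16, 18, 22, 28]
Six tails, so the longest strictly increasing subsequence has length 6 (e.g. 14, 15, 16, 19, 22, 35).

6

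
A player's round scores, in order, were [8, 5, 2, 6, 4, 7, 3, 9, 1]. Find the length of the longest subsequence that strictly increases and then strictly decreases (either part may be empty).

inc[i] = longest strictly increasing subsequence ending at i; dec[i] = longest strictly decreasing subsequence starting at i:
i:     1 2 3 4 5 6 7 8 9
a[i]:  8 5 2 6 4 7 3 9 1
inc:   1 1 1 2 2 3 2 4 1
dec:   5 4 2 4 3 3 2 2 1
Best peak at i=1 (value 8): inc=1, dec=5, length 1+5−1 = 5.

5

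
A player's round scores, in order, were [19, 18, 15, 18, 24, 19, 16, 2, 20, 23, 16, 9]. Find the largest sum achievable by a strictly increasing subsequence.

95

Let S[i] be the best sum of a strictly increasing subsequence ending at i:
i:      1  2  3  4  5  6  7  8  9 10 11 12
a[i]:  19 18 15 18 24 19 16  2 20 23 16  9
S:     19 18 15 33 57 52 31  2 72 95 31 11
Maximum is 95 (e.g. 15 + 18 + 19 + 20 + 23).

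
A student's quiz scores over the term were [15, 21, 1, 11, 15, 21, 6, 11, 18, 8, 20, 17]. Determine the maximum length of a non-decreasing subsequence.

5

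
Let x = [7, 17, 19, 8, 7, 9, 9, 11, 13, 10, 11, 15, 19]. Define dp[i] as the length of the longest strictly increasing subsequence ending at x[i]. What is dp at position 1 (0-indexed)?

dp[i] = 1 + max{dp[j] : j<i, x[j]<x[i]} (or 1 if no such j):
i:      0  1  2  3  4  5  6  7  8  9 10 11 12
x[i]:   7 17 19  8  7  9  9 11 13 10 11 15 19
dp:     1  2  3  2  1  3  3  4  5  4  5  6  7
At index 1 the value is 2.

2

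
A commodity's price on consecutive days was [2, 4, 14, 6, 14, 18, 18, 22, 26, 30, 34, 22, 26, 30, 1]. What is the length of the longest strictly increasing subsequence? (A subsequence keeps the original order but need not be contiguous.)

9

Track the smallest tail for each achievable length (strict):
2 → extends → [2]
4 → extends → [2, 4]
14 → extends → [2, 4, 14]
6 → replaces 14 → [2, 4, 6]
14 → extends → [2, 4, 6, 14]
18 → extends → [2, 4, 6, 14, 18]
18 → already a tail → [2, 4, 6, 14, 18]
22 → extends → [2, 4, 6, 14, 18, 22]
26 → extends → [2, 4, 6, 14, 18, 22, 26]
30 → extends → [2, 4, 6, 14, 18, 22, 26, 30]
34 → extends → [2, 4, 6, 14, 18, 22, 26, 30, 34]
22 → already a tail → [2, 4, 6, 14, 18, 22, 26, 30, 34]
26 → already a tail → [2, 4, 6, 14, 18, 22, 26, 30, 34]
30 → already a tail → [2, 4, 6, 14, 18, 22, 26, 30, 34]
1 → replaces 2 → [1, 4, 6, 14, 18, 22, 26, 30, 34]
Nine tails, so the longest strictly increasing subsequence has length 9 (e.g. 2, 4, 6, 14, 18, 22, 26, 30, 34).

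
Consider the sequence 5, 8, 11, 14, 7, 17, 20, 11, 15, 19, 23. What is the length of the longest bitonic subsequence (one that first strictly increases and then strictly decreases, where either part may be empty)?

7

inc[i] = longest strictly increasing subsequence ending at i; dec[i] = longest strictly decreasing subsequence starting at i:
i:      1  2  3  4  5  6  7  8  9 10 11
a[i]:   5  8 11 14  7 17 20 11 15 19 23
inc:    1  2  3  4  2  5  6  3  5  6  7
dec:    1  2  2  2  1  2  2  1  1  1  1
Best peak at i=7 (value 20): inc=6, dec=2, length 6+2−1 = 7.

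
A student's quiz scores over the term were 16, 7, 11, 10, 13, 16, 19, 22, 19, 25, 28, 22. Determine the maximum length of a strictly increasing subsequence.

Track the smallest tail for each achievable length (strict):
16 → extends → [16]
7 → replaces 16 → [7]
11 → extends → [7, 11]
10 → replaces 11 → [7, 10]
13 → extends → [7, 10, 13]
16 → extends → [7, 10, 13, 16]
19 → extends → [7, 10, 13, 16, 19]
22 → extends → [7, 10, 13, 16, 19, 22]
19 → already a tail → [7, 10, 13, 16, 19, 22]
25 → extends → [7, 10, 13, 16, 19, 22, 25]
28 → extends → [7, 10, 13, 16, 19, 22, 25, 28]
22 → already a tail → [7, 10, 13, 16, 19, 22, 25, 28]
Eight tails, so the longest strictly increasing subsequence has length 8 (e.g. 7, 11, 13, 16, 19, 22, 25, 28).

8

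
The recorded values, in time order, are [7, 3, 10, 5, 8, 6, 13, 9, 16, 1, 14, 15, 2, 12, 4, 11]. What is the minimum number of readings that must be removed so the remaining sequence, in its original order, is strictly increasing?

Fewest deletions = n − (longest strictly increasing subsequence).
i:      1  2  3  4  5  6  7  8  9 10 11 12 13 14 15 16
a[i]:   7  3 10  5  8  6 13  9 16  1 14 15  2 12  4 11
dp:     1  1  2  2  3  3  4  4  5  1  5  6  2  5  3  5
max dp = 6, so deletions = 16 − 6 = 10.

10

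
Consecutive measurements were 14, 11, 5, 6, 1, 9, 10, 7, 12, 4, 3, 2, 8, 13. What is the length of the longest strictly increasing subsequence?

6

Track the smallest tail for each achievable length (strict):
14 → extends → [14]
11 → replaces 14 → [11]
5 → replaces 11 → [5]
6 → extends → [5, 6]
1 → replaces 5 → [1, 6]
9 → extends → [1, 6, 9]
10 → extends → [1, 6, 9, 10]
7 → replaces 9 → [1, 6, 7, 10]
12 → extends → [1, 6, 7, 10, 12]
4 → replaces 6 → [1, 4, 7, 10, 12]
3 → replaces 4 → [1, 3, 7, 10, 12]
2 → replaces 3 → [1, 2, 7, 10, 12]
8 → replaces 10 → [1, 2, 7, 8, 12]
13 → extends → [1, 2, 7, 8, 12, 13]
Six tails, so the longest strictly increasing subsequence has length 6 (e.g. 5, 6, 9, 10, 12, 13).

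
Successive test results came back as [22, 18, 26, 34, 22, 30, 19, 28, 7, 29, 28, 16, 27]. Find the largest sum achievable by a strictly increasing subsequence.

Let S[i] be the best sum of a strictly increasing subsequence ending at i:
i:       1   2   3   4   5   6   7   8   9  10  11  12  13
a[i]:   22  18  26  34  22  30  19  28   7  29  28  16  27
S:      22  18  48  82  40  78  37  76   7 105  76  23  75
Maximum is 105 (e.g. 22 + 26 + 28 + 29).

105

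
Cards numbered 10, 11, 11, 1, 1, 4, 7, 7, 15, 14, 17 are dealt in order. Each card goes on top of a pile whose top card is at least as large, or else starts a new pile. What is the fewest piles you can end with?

5

Place each on the leftmost legal pile:
10 → new pile 1 (tops now [10])
11 → new pile 2 (tops now [10, 11])
11 → pile 2 (tops now [10, 11])
1 → pile 1 (tops now [1, 11])
1 → pile 1 (tops now [1, 11])
4 → pile 2 (tops now [1, 4])
7 → new pile 3 (tops now [1, 4, 7])
7 → pile 3 (tops now [1, 4, 7])
15 → new pile 4 (tops now [1, 4, 7, 15])
14 → pile 4 (tops now [1, 4, 7, 14])
17 → new pile 5 (tops now [1, 4, 7, 14, 17])
Five piles.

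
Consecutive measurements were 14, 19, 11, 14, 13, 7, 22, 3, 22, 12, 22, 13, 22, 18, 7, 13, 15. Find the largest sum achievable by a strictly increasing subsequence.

Let S[i] be the best sum of a strictly increasing subsequence ending at i:
i:      1  2  3  4  5  6  7  8  9 10 11 12 13 14 15 16 17
a[i]:  14 19 11 14 13  7 22  3 22 12 22 13 22 18  7 13 15
S:     14 33 11 25 24  7 55  3 55 23 55 36 58 54 10 36 51
Maximum is 58 (e.g. 11 + 12 + 13 + 22).

58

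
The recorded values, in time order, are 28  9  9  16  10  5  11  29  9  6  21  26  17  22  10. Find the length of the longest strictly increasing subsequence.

5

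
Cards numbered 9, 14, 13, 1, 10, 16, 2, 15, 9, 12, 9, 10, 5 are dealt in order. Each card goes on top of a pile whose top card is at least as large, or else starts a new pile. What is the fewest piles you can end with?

4

Place each on the leftmost legal pile:
9 → new pile 1 (tops now [9])
14 → new pile 2 (tops now [9, 14])
13 → pile 2 (tops now [9, 13])
1 → pile 1 (tops now [1, 13])
10 → pile 2 (tops now [1, 10])
16 → new pile 3 (tops now [1, 10, 16])
2 → pile 2 (tops now [1, 2, 16])
15 → pile 3 (tops now [1, 2, 15])
9 → pile 3 (tops now [1, 2, 9])
12 → new pile 4 (tops now [1, 2, 9, 12])
9 → pile 3 (tops now [1, 2, 9, 12])
10 → pile 4 (tops now [1, 2, 9, 10])
5 → pile 3 (tops now [1, 2, 5, 10])
Four piles.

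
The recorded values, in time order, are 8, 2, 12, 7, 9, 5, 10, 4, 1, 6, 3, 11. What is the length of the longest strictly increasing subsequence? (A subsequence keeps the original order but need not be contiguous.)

5

Track the smallest tail for each achievable length (strict):
8 → extends → [8]
2 → replaces 8 → [2]
12 → extends → [2, 12]
7 → replaces 12 → [2, 7]
9 → extends → [2, 7, 9]
5 → replaces 7 → [2, 5, 9]
10 → extends → [2, 5, 9, 10]
4 → replaces 5 → [2, 4, 9, 10]
1 → replaces 2 → [1, 4, 9, 10]
6 → replaces 9 → [1, 4, 6, 10]
3 → replaces 4 → [1, 3, 6, 10]
11 → extends → [1, 3, 6, 10, 11]
Five tails, so the longest strictly increasing subsequence has length 5 (e.g. 2, 7, 9, 10, 11).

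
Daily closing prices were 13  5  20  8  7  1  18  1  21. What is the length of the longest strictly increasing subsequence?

4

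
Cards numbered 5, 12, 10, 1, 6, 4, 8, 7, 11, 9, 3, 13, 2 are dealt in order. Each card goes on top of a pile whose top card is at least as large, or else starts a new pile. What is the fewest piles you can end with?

5

Place each on the leftmost legal pile:
5 → new pile 1 (tops now [5])
12 → new pile 2 (tops now [5, 12])
10 → pile 2 (tops now [5, 10])
1 → pile 1 (tops now [1, 10])
6 → pile 2 (tops now [1, 6])
4 → pile 2 (tops now [1, 4])
8 → new pile 3 (tops now [1, 4, 8])
7 → pile 3 (tops now [1, 4, 7])
11 → new pile 4 (tops now [1, 4, 7, 11])
9 → pile 4 (tops now [1, 4, 7, 9])
3 → pile 2 (tops now [1, 3, 7, 9])
13 → new pile 5 (tops now [1, 3, 7, 9, 13])
2 → pile 2 (tops now [1, 2, 7, 9, 13])
Five piles.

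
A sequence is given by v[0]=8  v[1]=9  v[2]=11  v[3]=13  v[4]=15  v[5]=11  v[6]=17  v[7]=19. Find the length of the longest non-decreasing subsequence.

Track the smallest tail for each achievable length (allowing ties):
8 → extends → [8]
9 → extends → [8, 9]
11 → extends → [8, 9, 11]
13 → extends → [8, 9, 11, 13]
15 → extends → [8, 9, 11, 13, 15]
11 → replaces 13 → [8, 9, 11, 11, 15]
17 → extends → [8, 9, 11, 11, 15, 17]
19 → extends → [8, 9, 11, 11, 15, 17, 19]
Seven tails, so the longest non-decreasing subsequence has length 7 (e.g. 8, 9, 11, 13, 15, 17, 19).

7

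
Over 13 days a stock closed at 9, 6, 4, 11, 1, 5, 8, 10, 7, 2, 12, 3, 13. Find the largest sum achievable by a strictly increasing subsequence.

Let S[i] be the best sum of a strictly increasing subsequence ending at i:
i:      1  2  3  4  5  6  7  8  9 10 11 12 13
a[i]:   9  6  4 11  1  5  8 10  7  2 12  3 13
S:      9  6  4 20  1  9 17 27 16  3 39  6 52
Maximum is 52 (e.g. 4 + 5 + 8 + 10 + 12 + 13).

52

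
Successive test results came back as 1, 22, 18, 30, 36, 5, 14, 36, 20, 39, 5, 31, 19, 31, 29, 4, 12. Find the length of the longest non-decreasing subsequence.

6

Track the smallest tail for each achievable length (allowing ties):
1 → extends → [1]
22 → extends → [1, 22]
18 → replaces 22 → [1, 18]
30 → extends → [1, 18, 30]
36 → extends → [1, 18, 30, 36]
5 → replaces 18 → [1, 5, 30, 36]
14 → replaces 30 → [1, 5, 14, 36]
36 → extends → [1, 5, 14, 36, 36]
20 → replaces 36 → [1, 5, 14, 20, 36]
39 → extends → [1, 5, 14, 20, 36, 39]
5 → replaces 14 → [1, 5, 5, 20, 36, 39]
31 → replaces 36 → [1, 5, 5, 20, 31, 39]
19 → replaces 20 → [1, 5, 5, 19, 31, 39]
31 → replaces 39 → [1, 5, 5, 19, 31, 31]
29 → replaces 31 → [1, 5, 5, 19, 29, 31]
4 → replaces 5 → [1, 4, 5, 19, 29, 31]
12 → replaces 19 → [1, 4, 5, 12, 29, 31]
Six tails, so the longest non-decreasing subsequence has length 6 (e.g. 1, 22, 30, 36, 36, 39).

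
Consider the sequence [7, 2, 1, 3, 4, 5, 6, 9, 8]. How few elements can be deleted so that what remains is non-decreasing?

3

Fewest deletions = n − (longest non-decreasing subsequence).
Patience tails:
7 → extends → [7]
2 → replaces 7 → [2]
1 → replaces 2 → [1]
3 → extends → [1, 3]
4 → extends → [1, 3, 4]
5 → extends → [1, 3, 4, 5]
6 → extends → [1, 3, 4, 5, 6]
9 → extends → [1, 3, 4, 5, 6, 9]
8 → replaces 9 → [1, 3, 4, 5, 6, 8]
Longest non-decreasing subsequence has length 6, so deletions = 9 − 6 = 3.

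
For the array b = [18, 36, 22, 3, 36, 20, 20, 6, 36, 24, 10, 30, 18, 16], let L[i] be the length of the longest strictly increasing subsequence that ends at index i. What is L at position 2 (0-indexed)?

2

dp[i] = 1 + max{dp[j] : j<i, b[j]<b[i]} (or 1 if no such j):
i:      0  1  2  3  4  5  6  7  8  9 10 11 12 13
b[i]:  18 36 22  3 36 20 20  6 36 24 10 30 18 16
dp:     1  2  2  1  3  2  2  2  3  3  3  4  4  4
At index 2 the value is 2.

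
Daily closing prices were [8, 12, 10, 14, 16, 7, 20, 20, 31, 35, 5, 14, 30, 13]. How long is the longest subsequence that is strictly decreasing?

4

Negate each value so 'decreasing' becomes 'increasing', then run patience tails on the negated sequence:
-8 → extends → [-8]
-12 → replaces -8 → [-12]
-10 → extends → [-12, -10]
-14 → replaces -12 → [-14, -10]
-16 → replaces -14 → [-16, -10]
-7 → extends → [-16, -10, -7]
-20 → replaces -16 → [-20, -10, -7]
-20 → already a tail → [-20, -10, -7]
-31 → replaces -20 → [-31, -10, -7]
-35 → replaces -31 → [-35, -10, -7]
-5 → extends → [-35, -10, -7, -5]
-14 → replaces -10 → [-35, -14, -7, -5]
-30 → replaces -14 → [-35, -30, -7, -5]
-13 → replaces -7 → [-35, -30, -13, -5]
Four tails, so the longest strictly decreasing subsequence of the original has length 4.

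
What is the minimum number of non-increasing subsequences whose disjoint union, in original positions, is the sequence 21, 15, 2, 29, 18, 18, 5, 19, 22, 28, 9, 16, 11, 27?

5

Place each on the leftmost legal pile:
21 → new pile 1 (tops now [21])
15 → pile 1 (tops now [15])
2 → pile 1 (tops now [2])
29 → new pile 2 (tops now [2, 29])
18 → pile 2 (tops now [2, 18])
18 → pile 2 (tops now [2, 18])
5 → pile 2 (tops now [2, 5])
19 → new pile 3 (tops now [2, 5, 19])
22 → new pile 4 (tops now [2, 5, 19, 22])
28 → new pile 5 (tops now [2, 5, 19, 22, 28])
9 → pile 3 (tops now [2, 5, 9, 22, 28])
16 → pile 4 (tops now [2, 5, 9, 16, 28])
11 → pile 4 (tops now [2, 5, 9, 11, 28])
27 → pile 5 (tops now [2, 5, 9, 11, 27])
Five piles.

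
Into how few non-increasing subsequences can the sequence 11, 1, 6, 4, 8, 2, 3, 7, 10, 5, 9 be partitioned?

Place each on the leftmost legal pile:
11 → new pile 1 (tops now [11])
1 → pile 1 (tops now [1])
6 → new pile 2 (tops now [1, 6])
4 → pile 2 (tops now [1, 4])
8 → new pile 3 (tops now [1, 4, 8])
2 → pile 2 (tops now [1, 2, 8])
3 → pile 3 (tops now [1, 2, 3])
7 → new pile 4 (tops now [1, 2, 3, 7])
10 → new pile 5 (tops now [1, 2, 3, 7, 10])
5 → pile 4 (tops now [1, 2, 3, 5, 10])
9 → pile 5 (tops now [1, 2, 3, 5, 9])
Five piles.

5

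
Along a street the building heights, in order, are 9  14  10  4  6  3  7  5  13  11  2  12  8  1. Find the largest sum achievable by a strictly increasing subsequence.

Let S[i] be the best sum of a strictly increasing subsequence ending at i:
i:      1  2  3  4  5  6  7  8  9 10 11 12 13 14
a[i]:   9 14 10  4  6  3  7  5 13 11  2 12  8  1
S:      9 23 19  4 10  3 17  9 32 30  2 42 25  1
Maximum is 42 (e.g. 9 + 10 + 11 + 12).

42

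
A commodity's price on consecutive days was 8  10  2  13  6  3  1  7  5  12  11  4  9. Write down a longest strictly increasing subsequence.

Patience tails give the LIS length; then backtrack through the dp parents:
8 → extends → [8]
10 → extends → [8, 10]
2 → replaces 8 → [2, 10]
13 → extends → [2, 10, 13]
6 → replaces 10 → [2, 6, 13]
3 → replaces 6 → [2, 3, 13]
1 → replaces 2 → [1, 3, 13]
7 → replaces 13 → [1, 3, 7]
5 → replaces 7 → [1, 3, 5]
12 → extends → [1, 3, 5, 12]
11 → replaces 12 → [1, 3, 5, 11]
4 → replaces 5 → [1, 3, 4, 11]
9 → replaces 11 → [1, 3, 4, 9]
Length 4; one witness is 2, 6, 7, 12.

2, 6, 7, 12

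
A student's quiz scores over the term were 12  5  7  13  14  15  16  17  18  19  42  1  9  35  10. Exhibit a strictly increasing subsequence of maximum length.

5, 7, 13, 14, 15, 16, 17, 18, 19, 42

Patience tails give the LIS length; then backtrack through the dp parents:
12 → extends → [12]
5 → replaces 12 → [5]
7 → extends → [5, 7]
13 → extends → [5, 7, 13]
14 → extends → [5, 7, 13, 14]
15 → extends → [5, 7, 13, 14, 15]
16 → extends → [5, 7, 13, 14, 15, 16]
17 → extends → [5, 7, 13, 14, 15, 16, 17]
18 → extends → [5, 7, 13, 14, 15, 16, 17, 18]
19 → extends → [5, 7, 13, 14, 15, 16, 17, 18, 19]
42 → extends → [5, 7, 13, 14, 15, 16, 17, 18, 19, 42]
1 → replaces 5 → [1, 7, 13, 14, 15, 16, 17, 18, 19, 42]
9 → replaces 13 → [1, 7, 9, 14, 15, 16, 17, 18, 19, 42]
35 → replaces 42 → [1, 7, 9, 14, 15, 16, 17, 18, 19, 35]
10 → replaces 14 → [1, 7, 9, 10, 15, 16, 17, 18, 19, 35]
Length 10; one witness is 5, 7, 13, 14, 15, 16, 17, 18, 19, 42.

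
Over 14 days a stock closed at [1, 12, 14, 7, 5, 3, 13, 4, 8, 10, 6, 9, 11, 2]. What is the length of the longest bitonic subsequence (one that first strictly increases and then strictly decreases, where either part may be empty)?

inc[i] = longest strictly increasing subsequence ending at i; dec[i] = longest strictly decreasing subsequence starting at i:
i:      1  2  3  4  5  6  7  8  9 10 11 12 13 14
a[i]:   1 12 14  7  5  3 13  4  8 10  6  9 11  2
inc:    1  2  3  2  2  2  3  3  4  5  4  5  6  2
dec:    1  5  5  4  3  2  4  2  3  3  2  2  2  1
Best peak at i=3 (value 14): inc=3, dec=5, length 3+5−1 = 7.

7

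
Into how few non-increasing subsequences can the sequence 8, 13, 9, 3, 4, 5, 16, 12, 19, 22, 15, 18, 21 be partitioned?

7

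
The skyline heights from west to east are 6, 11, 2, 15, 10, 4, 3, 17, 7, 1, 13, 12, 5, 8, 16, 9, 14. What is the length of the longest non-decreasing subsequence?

6

Let dp[i] be the length of the longest such subsequence ending at index i:
i:      1  2  3  4  5  6  7  8  9 10 11 12 13 14 15 16 17
a[i]:   6 11  2 15 10  4  3 17  7  1 13 12  5  8 16  9 14
dp:     1  2  1  3  2  2  2  4  3  1  4  4  3  4  5  5  6
Maximum dp value is 6.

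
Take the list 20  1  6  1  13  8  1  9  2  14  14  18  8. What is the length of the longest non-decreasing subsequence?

Track the smallest tail for each achievable length (allowing ties):
20 → extends → [20]
1 → replaces 20 → [1]
6 → extends → [1, 6]
1 → replaces 6 → [1, 1]
13 → extends → [1, 1, 13]
8 → replaces 13 → [1, 1, 8]
1 → replaces 8 → [1, 1, 1]
9 → extends → [1, 1, 1, 9]
2 → replaces 9 → [1, 1, 1, 2]
14 → extends → [1, 1, 1, 2, 14]
14 → extends → [1, 1, 1, 2, 14, 14]
18 → extends → [1, 1, 1, 2, 14, 14, 18]
8 → replaces 14 → [1, 1, 1, 2, 8, 14, 18]
Seven tails, so the longest non-decreasing subsequence has length 7 (e.g. 1, 6, 8, 9, 14, 14, 18).

7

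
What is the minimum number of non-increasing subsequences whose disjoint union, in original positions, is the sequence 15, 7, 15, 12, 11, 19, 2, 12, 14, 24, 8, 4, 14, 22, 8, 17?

5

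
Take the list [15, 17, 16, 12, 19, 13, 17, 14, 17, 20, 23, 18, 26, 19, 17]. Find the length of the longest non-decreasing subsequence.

Track the smallest tail for each achievable length (allowing ties):
15 → extends → [15]
17 → extends → [15, 17]
16 → replaces 17 → [15, 16]
12 → replaces 15 → [12, 16]
19 → extends → [12, 16, 19]
13 → replaces 16 → [12, 13, 19]
17 → replaces 19 → [12, 13, 17]
14 → replaces 17 → [12, 13, 14]
17 → extends → [12, 13, 14, 17]
20 → extends → [12, 13, 14, 17, 20]
23 → extends → [12, 13, 14, 17, 20, 23]
18 → replaces 20 → [12, 13, 14, 17, 18, 23]
26 → extends → [12, 13, 14, 17, 18, 23, 26]
19 → replaces 23 → [12, 13, 14, 17, 18, 19, 26]
17 → replaces 18 → [12, 13, 14, 17, 17, 19, 26]
Seven tails, so the longest non-decreasing subsequence has length 7 (e.g. 15, 17, 17, 17, 20, 23, 26).

7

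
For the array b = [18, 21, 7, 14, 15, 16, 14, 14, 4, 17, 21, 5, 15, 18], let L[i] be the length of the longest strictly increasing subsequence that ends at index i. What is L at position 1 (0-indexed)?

2

dp[i] = 1 + max{dp[j] : j<i, b[j]<b[i]} (or 1 if no such j):
i:      0  1  2  3  4  5  6  7  8  9 10 11 12 13
b[i]:  18 21  7 14 15 16 14 14  4 17 21  5 15 18
dp:     1  2  1  2  3  4  2  2  1  5  6  2  3  6
At index 1 the value is 2.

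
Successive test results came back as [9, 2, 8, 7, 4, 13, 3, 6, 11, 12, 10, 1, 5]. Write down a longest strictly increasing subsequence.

2, 4, 6, 11, 12

Patience tails give the LIS length; then backtrack through the dp parents:
9 → extends → [9]
2 → replaces 9 → [2]
8 → extends → [2, 8]
7 → replaces 8 → [2, 7]
4 → replaces 7 → [2, 4]
13 → extends → [2, 4, 13]
3 → replaces 4 → [2, 3, 13]
6 → replaces 13 → [2, 3, 6]
11 → extends → [2, 3, 6, 11]
12 → extends → [2, 3, 6, 11, 12]
10 → replaces 11 → [2, 3, 6, 10, 12]
1 → replaces 2 → [1, 3, 6, 10, 12]
5 → replaces 6 → [1, 3, 5, 10, 12]
Length 5; one witness is 2, 4, 6, 11, 12.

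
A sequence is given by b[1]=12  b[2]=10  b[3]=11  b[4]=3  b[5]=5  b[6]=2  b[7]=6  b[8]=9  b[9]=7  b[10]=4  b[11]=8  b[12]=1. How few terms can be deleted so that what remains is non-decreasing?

7

Fewest deletions = n − (longest non-decreasing subsequence).
i:      1  2  3  4  5  6  7  8  9 10 11 12
b[i]:  12 10 11  3  5  2  6  9  7  4  8  1
dp:     1  1  2  1  2  1  3  4  4  2  5  1
max dp = 5, so deletions = 12 − 5 = 7.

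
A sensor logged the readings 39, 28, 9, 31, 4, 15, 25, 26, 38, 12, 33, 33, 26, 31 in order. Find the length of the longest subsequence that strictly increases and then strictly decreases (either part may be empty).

inc[i] = longest strictly increasing subsequence ending at i; dec[i] = longest strictly decreasing subsequence starting at i:
i:      1  2  3  4  5  6  7  8  9 10 11 12 13 14
a[i]:  39 28  9 31  4 15 25 26 38 12 33 33 26 31
inc:    1  1  1  2  1  2  3  4  5  2  5  5  4  5
dec:    4  3  2  3  1  2  2  2  3  1  2  2  1  1
Best peak at i=9 (value 38): inc=5, dec=3, length 5+3−1 = 7.

7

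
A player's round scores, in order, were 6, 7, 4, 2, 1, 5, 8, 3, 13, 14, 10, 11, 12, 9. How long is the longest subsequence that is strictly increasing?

6

Track the smallest tail for each achievable length (strict):
6 → extends → [6]
7 → extends → [6, 7]
4 → replaces 6 → [4, 7]
2 → replaces 4 → [2, 7]
1 → replaces 2 → [1, 7]
5 → replaces 7 → [1, 5]
8 → extends → [1, 5, 8]
3 → replaces 5 → [1, 3, 8]
13 → extends → [1, 3, 8, 13]
14 → extends → [1, 3, 8, 13, 14]
10 → replaces 13 → [1, 3, 8, 10, 14]
11 → replaces 14 → [1, 3, 8, 10, 11]
12 → extends → [1, 3, 8, 10, 11, 12]
9 → replaces 10 → [1, 3, 8, 9, 11, 12]
Six tails, so the longest strictly increasing subsequence has length 6 (e.g. 6, 7, 8, 10, 11, 12).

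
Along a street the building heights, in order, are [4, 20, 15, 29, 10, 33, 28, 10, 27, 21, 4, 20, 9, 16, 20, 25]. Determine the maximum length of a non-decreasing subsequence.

Track the smallest tail for each achievable length (allowing ties):
4 → extends → [4]
20 → extends → [4, 20]
15 → replaces 20 → [4, 15]
29 → extends → [4, 15, 29]
10 → replaces 15 → [4, 10, 29]
33 → extends → [4, 10, 29, 33]
28 → replaces 29 → [4, 10, 28, 33]
10 → replaces 28 → [4, 10, 10, 33]
27 → replaces 33 → [4, 10, 10, 27]
21 → replaces 27 → [4, 10, 10, 21]
4 → replaces 10 → [4, 4, 10, 21]
20 → replaces 21 → [4, 4, 10, 20]
9 → replaces 10 → [4, 4, 9, 20]
16 → replaces 20 → [4, 4, 9, 16]
20 → extends → [4, 4, 9, 16, 20]
25 → extends → [4, 4, 9, 16, 20, 25]
Six tails, so the longest non-decreasing subsequence has length 6 (e.g. 4, 10, 10, 20, 20, 25).

6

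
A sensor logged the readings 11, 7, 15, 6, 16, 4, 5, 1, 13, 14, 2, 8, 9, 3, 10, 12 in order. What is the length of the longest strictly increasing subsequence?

Let dp[i] be the length of the longest such subsequence ending at index i:
i:      1  2  3  4  5  6  7  8  9 10 11 12 13 14 15 16
a[i]:  11  7 15  6 16  4  5  1 13 14  2  8  9  3 10 12
dp:     1  1  2  1  3  1  2  1  3  4  2  3  4  3  5  6
Maximum dp value is 6.

6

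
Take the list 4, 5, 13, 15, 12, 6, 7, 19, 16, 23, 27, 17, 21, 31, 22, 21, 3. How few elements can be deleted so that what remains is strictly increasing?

Fewest deletions = n − (longest strictly increasing subsequence).
Patience tails:
4 → extends → [4]
5 → extends → [4, 5]
13 → extends → [4, 5, 13]
15 → extends → [4, 5, 13, 15]
12 → replaces 13 → [4, 5, 12, 15]
6 → replaces 12 → [4, 5, 6, 15]
7 → replaces 15 → [4, 5, 6, 7]
19 → extends → [4, 5, 6, 7, 19]
16 → replaces 19 → [4, 5, 6, 7, 16]
23 → extends → [4, 5, 6, 7, 16, 23]
27 → extends → [4, 5, 6, 7, 16, 23, 27]
17 → replaces 23 → [4, 5, 6, 7, 16, 17, 27]
21 → replaces 27 → [4, 5, 6, 7, 16, 17, 21]
31 → extends → [4, 5, 6, 7, 16, 17, 21, 31]
22 → replaces 31 → [4, 5, 6, 7, 16, 17, 21, 22]
21 → already a tail → [4, 5, 6, 7, 16, 17, 21, 22]
3 → replaces 4 → [3, 5, 6, 7, 16, 17, 21, 22]
Longest strictly increasing subsequence has length 8, so deletions = 17 − 8 = 9.

9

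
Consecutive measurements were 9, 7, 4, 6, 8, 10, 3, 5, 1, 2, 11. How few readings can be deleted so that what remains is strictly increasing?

6

Fewest deletions = n − (longest strictly increasing subsequence).
Patience tails:
9 → extends → [9]
7 → replaces 9 → [7]
4 → replaces 7 → [4]
6 → extends → [4, 6]
8 → extends → [4, 6, 8]
10 → extends → [4, 6, 8, 10]
3 → replaces 4 → [3, 6, 8, 10]
5 → replaces 6 → [3, 5, 8, 10]
1 → replaces 3 → [1, 5, 8, 10]
2 → replaces 5 → [1, 2, 8, 10]
11 → extends → [1, 2, 8, 10, 11]
Longest strictly increasing subsequence has length 5, so deletions = 11 − 5 = 6.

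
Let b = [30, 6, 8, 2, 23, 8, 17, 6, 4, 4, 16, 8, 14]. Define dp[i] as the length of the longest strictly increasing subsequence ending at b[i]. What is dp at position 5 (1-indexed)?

3

dp[i] = 1 + max{dp[j] : j<i, b[j]<b[i]} (or 1 if no such j):
i:      1  2  3  4  5  6  7  8  9 10 11 12 13
b[i]:  30  6  8  2 23  8 17  6  4  4 16  8 14
dp:     1  1  2  1  3  2  3  2  2  2  3  3  4
At index 5 the value is 3.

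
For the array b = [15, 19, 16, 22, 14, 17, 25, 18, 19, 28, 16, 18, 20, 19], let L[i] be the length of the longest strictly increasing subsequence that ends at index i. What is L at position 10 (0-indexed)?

dp[i] = 1 + max{dp[j] : j<i, b[j]<b[i]} (or 1 if no such j):
i:      0  1  2  3  4  5  6  7  8  9 10 11 12 13
b[i]:  15 19 16 22 14 17 25 18 19 28 16 18 20 19
dp:     1  2  2  3  1  3  4  4  5  6  2  4  6  5
At index 10 the value is 2.

2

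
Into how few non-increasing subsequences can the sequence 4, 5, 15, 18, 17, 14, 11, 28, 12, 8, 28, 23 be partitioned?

5

Place each on the leftmost legal pile:
4 → new pile 1 (tops now [4])
5 → new pile 2 (tops now [4, 5])
15 → new pile 3 (tops now [4, 5, 15])
18 → new pile 4 (tops now [4, 5, 15, 18])
17 → pile 4 (tops now [4, 5, 15, 17])
14 → pile 3 (tops now [4, 5, 14, 17])
11 → pile 3 (tops now [4, 5, 11, 17])
28 → new pile 5 (tops now [4, 5, 11, 17, 28])
12 → pile 4 (tops now [4, 5, 11, 12, 28])
8 → pile 3 (tops now [4, 5, 8, 12, 28])
28 → pile 5 (tops now [4, 5, 8, 12, 28])
23 → pile 5 (tops now [4, 5, 8, 12, 23])
Five piles.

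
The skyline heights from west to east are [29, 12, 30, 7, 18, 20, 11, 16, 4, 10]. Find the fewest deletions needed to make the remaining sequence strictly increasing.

Fewest deletions = n − (longest strictly increasing subsequence).
Patience tails:
29 → extends → [29]
12 → replaces 29 → [12]
30 → extends → [12, 30]
7 → replaces 12 → [7, 30]
18 → replaces 30 → [7, 18]
20 → extends → [7, 18, 20]
11 → replaces 18 → [7, 11, 20]
16 → replaces 20 → [7, 11, 16]
4 → replaces 7 → [4, 11, 16]
10 → replaces 11 → [4, 10, 16]
Longest strictly increasing subsequence has length 3, so deletions = 10 − 3 = 7.

7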